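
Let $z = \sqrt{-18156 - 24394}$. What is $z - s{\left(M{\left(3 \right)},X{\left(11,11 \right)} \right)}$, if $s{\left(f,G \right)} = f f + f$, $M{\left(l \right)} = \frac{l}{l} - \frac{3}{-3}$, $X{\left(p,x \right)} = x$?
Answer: $-6 + 5 i \sqrt{1702} \approx -6.0 + 206.28 i$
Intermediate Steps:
$z = 5 i \sqrt{1702}$ ($z = \sqrt{-42550} = 5 i \sqrt{1702} \approx 206.28 i$)
$M{\left(l \right)} = 2$ ($M{\left(l \right)} = 1 - -1 = 1 + 1 = 2$)
$s{\left(f,G \right)} = f + f^{2}$ ($s{\left(f,G \right)} = f^{2} + f = f + f^{2}$)
$z - s{\left(M{\left(3 \right)},X{\left(11,11 \right)} \right)} = 5 i \sqrt{1702} - 2 \left(1 + 2\right) = 5 i \sqrt{1702} - 2 \cdot 3 = 5 i \sqrt{1702} - 6 = -6 + 5 i \sqrt{1702}$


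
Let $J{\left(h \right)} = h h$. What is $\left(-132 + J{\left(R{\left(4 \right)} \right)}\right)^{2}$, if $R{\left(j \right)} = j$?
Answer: $13456$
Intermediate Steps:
$J{\left(h \right)} = h^{2}$
$\left(-132 + J{\left(R{\left(4 \right)} \right)}\right)^{2} = \left(-132 + 4^{2}\right)^{2} = \left(-132 + 16\right)^{2} = \left(-116\right)^{2} = 13456$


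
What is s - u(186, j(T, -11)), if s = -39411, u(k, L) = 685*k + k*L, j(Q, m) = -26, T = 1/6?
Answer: -161985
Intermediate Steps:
T = ⅙ ≈ 0.16667
u(k, L) = 685*k + L*k
s - u(186, j(T, -11)) = -39411 - 186*(685 - 26) = -39411 - 186*659 = -39411 - 1*122574 = -39411 - 122574 = -161985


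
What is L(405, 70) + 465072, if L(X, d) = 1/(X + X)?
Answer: 376708321/810 ≈ 4.6507e+5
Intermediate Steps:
L(X, d) = 1/(2*X)
L(405, 70) + 465072 = (½)/405 + 465072 = (½)*(1/405) + 465072 = 1/810 + 465072 = 376708321/810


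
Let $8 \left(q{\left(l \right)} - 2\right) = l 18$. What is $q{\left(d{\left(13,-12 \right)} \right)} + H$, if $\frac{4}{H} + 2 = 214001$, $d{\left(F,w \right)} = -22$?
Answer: $- \frac{20329897}{427998} \approx -47.5$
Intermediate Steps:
$q{\left(l \right)} = 2 + \frac{9 l}{4}$ ($q{\left(l \right)} = 2 + \frac{l 18}{8} = 2 + \frac{18 l}{8} = 2 + \frac{9 l}{4}$)
$H = \frac{4}{213999}$ ($H = \frac{4}{-2 + 214001} = \frac{4}{213999} \approx 1.8692 \cdot 10^{-5}$)
$q{\left(d{\left(13,-12 \right)} \right)} + H = \left(2 + \frac{9}{4} \left(-22\right)\right) + \frac{4}{213999} = \left(2 - \frac{99}{2}\right) + \frac{4}{213999} = - \frac{95}{2} + \frac{4}{213999} = - \frac{20329897}{427998}$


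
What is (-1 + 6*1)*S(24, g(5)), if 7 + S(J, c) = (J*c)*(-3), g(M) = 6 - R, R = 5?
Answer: -395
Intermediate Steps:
g(M) = 1 (g(M) = 6 - 1*5 = 6 - 5 = 1)
S(J, c) = -7 - 3*J*c (S(J, c) = -7 + (J*c)*(-3) = -7 - 3*J*c)
(-1 + 6*1)*S(24, g(5)) = (-1 + 6*1)*(-7 - 3*24*1) = (-1 + 6)*(-7 - 72) = 5*(-79) = -395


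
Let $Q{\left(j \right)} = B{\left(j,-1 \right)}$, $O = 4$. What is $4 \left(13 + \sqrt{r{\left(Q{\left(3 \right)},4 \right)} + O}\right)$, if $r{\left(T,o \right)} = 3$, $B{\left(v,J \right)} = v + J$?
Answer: $52 + 4 \sqrt{7} \approx 62.583$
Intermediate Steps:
$B{\left(v,J \right)} = J + v$
$Q{\left(j \right)} = -1 + j$
$4 \left(13 + \sqrt{r{\left(Q{\left(3 \right)},4 \right)} + O}\right) = 4 \left(13 + \sqrt{3 + 4}\right) = 4 \left(13 + \sqrt{7}\right) = 52 + 4 \sqrt{7}$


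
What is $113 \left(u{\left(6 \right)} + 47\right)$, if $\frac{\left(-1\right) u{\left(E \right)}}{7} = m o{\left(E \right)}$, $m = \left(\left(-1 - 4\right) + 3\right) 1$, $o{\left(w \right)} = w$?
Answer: $14803$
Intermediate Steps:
$m = -2$ ($m = \left(-5 + 3\right) 1 = \left(-2\right) 1 = -2$)
$u{\left(E \right)} = 14 E$ ($u{\left(E \right)} = - 7 \left(- 2 E\right) = 14 E$)
$113 \left(u{\left(6 \right)} + 47\right) = 113 \left(14 \cdot 6 + 47\right) = 113 \left(84 + 47\right) = 113 \cdot 131 = 14803$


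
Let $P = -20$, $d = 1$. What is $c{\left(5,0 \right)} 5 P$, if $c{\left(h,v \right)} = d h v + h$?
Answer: $-500$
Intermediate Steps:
$c{\left(h,v \right)} = h + h v$ ($c{\left(h,v \right)} = 1 h v + h = h v + h = h + h v$)
$c{\left(5,0 \right)} 5 P = 5 \left(1 + 0\right) 5 \left(-20\right) = 5 \cdot 1 \cdot 5 \left(-20\right) = 5 \cdot 5 \left(-20\right) = 25 \left(-20\right) = -500$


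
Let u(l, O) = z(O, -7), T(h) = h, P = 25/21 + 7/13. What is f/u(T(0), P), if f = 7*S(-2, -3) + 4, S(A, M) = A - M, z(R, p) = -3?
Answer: -11/3 ≈ -3.6667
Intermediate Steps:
P = 472/273 (P = 25*(1/21) + 7*(1/13) = 25/21 + 7/13 = 472/273 ≈ 1.7289)
u(l, O) = -3
f = 11 (f = 7*(-2 - 1*(-3)) + 4 = 7*(-2 + 3) + 4 = 7*1 + 4 = 7 + 4 = 11)
f/u(T(0), P) = 11/(-3) = 11*(-⅓) = -11/3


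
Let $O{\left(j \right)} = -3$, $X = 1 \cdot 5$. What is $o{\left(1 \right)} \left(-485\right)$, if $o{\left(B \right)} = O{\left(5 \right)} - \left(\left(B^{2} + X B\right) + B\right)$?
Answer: $4850$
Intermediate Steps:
$X = 5$
$o{\left(B \right)} = -3 - B^{2} - 6 B$ ($o{\left(B \right)} = -3 - \left(\left(B^{2} + 5 B\right) + B\right) = -3 - \left(B^{2} + 6 B\right) = -3 - B^{2} - 6 B$)
$o{\left(1 \right)} \left(-485\right) = \left(-3 - 1^{2} - 6\right) \left(-485\right) = \left(-3 - 1 - 6\right) \left(-485\right) = \left(-10\right) \left(-485\right) = 4850$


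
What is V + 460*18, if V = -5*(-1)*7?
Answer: 8315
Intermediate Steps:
V = 35 (V = 5*7 = 35)
V + 460*18 = 35 + 460*18 = 35 + 8280 = 8315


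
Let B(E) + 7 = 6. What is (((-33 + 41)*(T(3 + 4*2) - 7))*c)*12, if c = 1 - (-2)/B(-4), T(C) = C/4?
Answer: 408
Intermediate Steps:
B(E) = -1 (B(E) = -7 + 6 = -1)
T(C) = C/4 (T(C) = C*(1/4) = C/4)
c = -1 (c = 1 - (-2)/(-1) = 1 - (-2)*(-1) = 1 - 1*2 = 1 - 2 = -1)
(((-33 + 41)*(T(3 + 4*2) - 7))*c)*12 = (((-33 + 41)*((3 + 4*2)/4 - 7))*(-1))*12 = ((8*((3 + 8)/4 - 7))*(-1))*12 = ((8*((1/4)*11 - 7))*(-1))*12 = ((8*(11/4 - 7))*(-1))*12 = ((8*(-17/4))*(-1))*12 = -34*(-1)*12 = 34*12 = 408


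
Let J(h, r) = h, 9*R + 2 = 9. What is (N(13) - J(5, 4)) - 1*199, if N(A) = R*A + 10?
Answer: -1655/9 ≈ -183.89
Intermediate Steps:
R = 7/9 (R = -2/9 + (⅑)*9 = -2/9 + 1 = 7/9 ≈ 0.77778)
N(A) = 10 + 7*A/9 (N(A) = 7*A/9 + 10 = 10 + 7*A/9)
(N(13) - J(5, 4)) - 1*199 = ((10 + (7/9)*13) - 1*5) - 1*199 = ((10 + 91/9) - 5) - 199 = (181/9 - 5) - 199 = 136/9 - 199 = -1655/9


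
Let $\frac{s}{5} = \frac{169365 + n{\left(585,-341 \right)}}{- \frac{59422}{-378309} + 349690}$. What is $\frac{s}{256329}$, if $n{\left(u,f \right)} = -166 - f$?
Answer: $\frac{1406546225}{148728082135776} \approx 9.4572 \cdot 10^{-6}$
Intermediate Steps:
$s = \frac{80173134825}{33072733408}$ ($s = 5 \frac{169365 - -175}{- \frac{59422}{-378309} + 349690} = 5 \frac{169365 + \left(-166 + 341\right)}{\left(-59422\right) \left(- \frac{1}{378309}\right) + 349690} = 5 \frac{169365 + 175}{\frac{59422}{378309} + 349690} = 5 \frac{169540}{\frac{132290933632}{378309}} = 5 \cdot 169540 \cdot \frac{378309}{132290933632} = 5 \cdot \frac{16034626965}{33072733408} = \frac{80173134825}{33072733408} \approx 2.4241$)
$\frac{s}{256329} = \frac{80173134825}{33072733408 \cdot 256329} = \frac{80173134825}{33072733408} \cdot \frac{1}{256329} = \frac{1406546225}{148728082135776}$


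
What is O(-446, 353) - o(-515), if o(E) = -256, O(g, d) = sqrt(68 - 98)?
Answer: 256 + I*sqrt(30) ≈ 256.0 + 5.4772*I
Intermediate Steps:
O(g, d) = I*sqrt(30) (O(g, d) = sqrt(-30) = I*sqrt(30))
O(-446, 353) - o(-515) = I*sqrt(30) - 1*(-256) = I*sqrt(30) + 256 = 256 + I*sqrt(30)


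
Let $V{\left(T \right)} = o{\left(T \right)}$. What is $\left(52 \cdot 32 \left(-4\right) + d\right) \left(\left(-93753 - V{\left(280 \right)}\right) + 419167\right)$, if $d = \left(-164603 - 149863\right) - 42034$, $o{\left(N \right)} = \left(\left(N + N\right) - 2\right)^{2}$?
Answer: $-5102341800$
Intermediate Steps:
$o{\left(N \right)} = \left(-2 + 2 N\right)^{2}$ ($o{\left(N \right)} = \left(2 N - 2\right)^{2} = \left(-2 + 2 N\right)^{2}$)
$V{\left(T \right)} = 4 \left(-1 + T\right)^{2}$
$d = -356500$ ($d = -314466 - 42034 = -356500$)
$\left(52 \cdot 32 \left(-4\right) + d\right) \left(\left(-93753 - V{\left(280 \right)}\right) + 419167\right) = \left(52 \cdot 32 \left(-4\right) - 356500\right) \left(\left(-93753 - 4 \left(-1 + 280\right)^{2}\right) + 419167\right) = \left(1664 \left(-4\right) - 356500\right) \left(\left(-93753 - 4 \cdot 279^{2}\right) + 419167\right) = \left(-6656 - 356500\right) \left(\left(-93753 - 4 \cdot 77841\right) + 419167\right) = - 363156 \left(\left(-93753 - 311364\right) + 419167\right) = - 363156 \left(-405117 + 419167\right) = \left(-363156\right) 14050 = -5102341800$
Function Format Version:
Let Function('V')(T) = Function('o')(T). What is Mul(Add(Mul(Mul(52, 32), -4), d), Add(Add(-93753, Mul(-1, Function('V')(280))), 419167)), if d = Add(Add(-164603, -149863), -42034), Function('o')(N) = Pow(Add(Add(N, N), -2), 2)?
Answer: -5102341800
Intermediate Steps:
Function('o')(N) = Pow(Add(-2, Mul(2, N)), 2) (Function('o')(N) = Pow(Add(Mul(2, N), -2), 2) = Pow(Add(-2, Mul(2, N)), 2))
Function('V')(T) = Mul(4, Pow(Add(-1, T), 2))
d = -356500 (d = Add(-314466, -42034) = -356500)
Mul(Add(Mul(Mul(52, 32), -4), d), Add(Add(-93753, Mul(-1, Function('V')(280))), 419167)) = Mul(Add(Mul(Mul(52, 32), -4), -356500), Add(Add(-93753, Mul(-1, Mul(4, Pow(Add(-1, 280), 2)))), 419167)) = Mul(Add(Mul(1664, -4), -356500), Add(Add(-93753, Mul(-1, Mul(4, Pow(279, 2)))), 419167)) = Mul(Add(-6656, -356500), Add(Add(-93753, Mul(-1, Mul(4, 77841))), 419167)) = Mul(-363156, Add(Add(-93753, Mul(-1, 311364)), 419167)) = Mul(-363156, Add(Add(-93753, -311364), 419167)) = Mul(-363156, Add(-405117, 419167)) = Mul(-363156, 14050) = -5102341800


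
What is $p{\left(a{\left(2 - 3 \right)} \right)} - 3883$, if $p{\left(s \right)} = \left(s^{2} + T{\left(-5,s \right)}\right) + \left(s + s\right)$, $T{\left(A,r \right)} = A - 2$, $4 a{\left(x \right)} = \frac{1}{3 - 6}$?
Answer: $- \frac{560183}{144} \approx -3890.2$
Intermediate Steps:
$a{\left(x \right)} = - \frac{1}{12}$ ($a{\left(x \right)} = \frac{1}{4 \left(3 - 6\right)} = \frac{1}{4 \left(-3\right)} = \frac{1}{4} \left(- \frac{1}{3}\right) = - \frac{1}{12}$)
$T{\left(A,r \right)} = -2 + A$
$p{\left(s \right)} = -7 + s^{2} + 2 s$ ($p{\left(s \right)} = \left(s^{2} - 7\right) + \left(s + s\right) = \left(s^{2} - 7\right) + 2 s = \left(-7 + s^{2}\right) + 2 s = -7 + s^{2} + 2 s$)
$p{\left(a{\left(2 - 3 \right)} \right)} - 3883 = \left(-7 + \left(- \frac{1}{12}\right)^{2} + 2 \left(- \frac{1}{12}\right)\right) - 3883 = \left(-7 + \frac{1}{144} - \frac{1}{6}\right) - 3883 = - \frac{1031}{144} - 3883 = - \frac{560183}{144}$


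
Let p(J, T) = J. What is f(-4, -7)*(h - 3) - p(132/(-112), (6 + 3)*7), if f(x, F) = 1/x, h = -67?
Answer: 523/28 ≈ 18.679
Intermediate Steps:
f(-4, -7)*(h - 3) - p(132/(-112), (6 + 3)*7) = (-67 - 3)/(-4) - 132/(-112) = -¼*(-70) - 132*(-1)/112 = 35/2 - 1*(-33/28) = 35/2 + 33/28 = 523/28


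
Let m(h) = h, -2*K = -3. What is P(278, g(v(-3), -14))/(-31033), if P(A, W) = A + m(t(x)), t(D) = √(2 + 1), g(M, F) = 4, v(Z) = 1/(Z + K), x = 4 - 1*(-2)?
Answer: -278/31033 - √3/31033 ≈ -0.0090140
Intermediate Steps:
K = 3/2 (K = -½*(-3) = 3/2 ≈ 1.5000)
x = 6 (x = 4 + 2 = 6)
v(Z) = 1/(3/2 + Z) (v(Z) = 1/(Z + 3/2) = 1/(3/2 + Z))
t(D) = √3
P(A, W) = A + √3
P(278, g(v(-3), -14))/(-31033) = (278 + √3)/(-31033) = (278 + √3)*(-1/31033) = -278/31033 - √3/31033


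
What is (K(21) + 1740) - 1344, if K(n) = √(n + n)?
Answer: 396 + √42 ≈ 402.48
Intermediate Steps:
K(n) = √2*√n (K(n) = √(2*n) = √2*√n)
(K(21) + 1740) - 1344 = (√2*√21 + 1740) - 1344 = (√42 + 1740) - 1344 = (1740 + √42) - 1344 = 396 + √42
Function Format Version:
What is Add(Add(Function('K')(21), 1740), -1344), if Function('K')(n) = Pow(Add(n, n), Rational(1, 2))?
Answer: Add(396, Pow(42, Rational(1, 2))) ≈ 402.48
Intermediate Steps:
Function('K')(n) = Mul(Pow(2, Rational(1, 2)), Pow(n, Rational(1, 2))) (Function('K')(n) = Pow(Mul(2, n), Rational(1, 2)) = Mul(Pow(2, Rational(1, 2)), Pow(n, Rational(1, 2))))
Add(Add(Function('K')(21), 1740), -1344) = Add(Add(Mul(Pow(2, Rational(1, 2)), Pow(21, Rational(1, 2))), 1740), -1344) = Add(Add(Pow(42, Rational(1, 2)), 1740), -1344) = Add(Add(1740, Pow(42, Rational(1, 2))), -1344) = Add(396, Pow(42, Rational(1, 2)))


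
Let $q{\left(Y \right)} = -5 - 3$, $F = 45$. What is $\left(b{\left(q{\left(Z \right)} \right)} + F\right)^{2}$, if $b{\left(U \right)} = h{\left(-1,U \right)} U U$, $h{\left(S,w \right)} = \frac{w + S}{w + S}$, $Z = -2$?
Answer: $11881$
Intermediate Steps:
$h{\left(S,w \right)} = 1$ ($h{\left(S,w \right)} = \frac{S + w}{S + w} = 1$)
$q{\left(Y \right)} = -8$
$b{\left(U \right)} = U^{2}$ ($b{\left(U \right)} = 1 U U = U U = U^{2}$)
$\left(b{\left(q{\left(Z \right)} \right)} + F\right)^{2} = \left(\left(-8\right)^{2} + 45\right)^{2} = \left(64 + 45\right)^{2} = 109^{2} = 11881$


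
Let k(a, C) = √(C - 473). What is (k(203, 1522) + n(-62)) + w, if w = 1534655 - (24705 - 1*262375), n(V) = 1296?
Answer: 1773621 + √1049 ≈ 1.7737e+6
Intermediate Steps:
k(a, C) = √(-473 + C)
w = 1772325 (w = 1534655 - (24705 - 262375) = 1534655 - 1*(-237670) = 1534655 + 237670 = 1772325)
(k(203, 1522) + n(-62)) + w = (√(-473 + 1522) + 1296) + 1772325 = (√1049 + 1296) + 1772325 = (1296 + √1049) + 1772325 = 1773621 + √1049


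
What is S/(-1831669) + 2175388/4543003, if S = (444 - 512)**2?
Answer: 3963583916700/8321277762007 ≈ 0.47632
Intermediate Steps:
S = 4624 (S = (-68)**2 = 4624)
S/(-1831669) + 2175388/4543003 = 4624/(-1831669) + 2175388/4543003 = 4624*(-1/1831669) + 2175388*(1/4543003) = -4624/1831669 + 2175388/4543003 = 3963583916700/8321277762007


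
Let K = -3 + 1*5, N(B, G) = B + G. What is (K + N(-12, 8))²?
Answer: 4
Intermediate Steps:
K = 2 (K = -3 + 5 = 2)
(K + N(-12, 8))² = (2 + (-12 + 8))² = (2 - 4)² = (-2)² = 4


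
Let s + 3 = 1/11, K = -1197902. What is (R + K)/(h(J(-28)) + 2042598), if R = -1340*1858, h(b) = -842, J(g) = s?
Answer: -1843811/1020878 ≈ -1.8061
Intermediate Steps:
s = -32/11 (s = -3 + 1/11 = -32/11 ≈ -2.9091)
J(g) = -32/11
R = -2489720
(R + K)/(h(J(-28)) + 2042598) = (-2489720 - 1197902)/(-842 + 2042598) = -3687622/2041756 = -3687622*1/2041756 = -1843811/1020878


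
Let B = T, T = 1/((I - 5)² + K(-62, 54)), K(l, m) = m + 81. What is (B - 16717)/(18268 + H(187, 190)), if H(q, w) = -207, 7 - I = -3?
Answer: -2674719/2889760 ≈ -0.92558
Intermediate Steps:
I = 10 (I = 7 - 1*(-3) = 7 + 3 = 10)
K(l, m) = 81 + m
T = 1/160 (T = 1/((10 - 5)² + (81 + 54)) = 1/(5² + 135) = 1/(25 + 135) = 1/160 ≈ 0.0062500)
B = 1/160 ≈ 0.0062500
(B - 16717)/(18268 + H(187, 190)) = (1/160 - 16717)/(18268 - 207) = -2674719/160/18061 = -2674719/160*1/18061 = -2674719/2889760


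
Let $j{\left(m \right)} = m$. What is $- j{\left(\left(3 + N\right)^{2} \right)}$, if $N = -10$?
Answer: $-49$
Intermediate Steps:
$- j{\left(\left(3 + N\right)^{2} \right)} = - \left(3 - 10\right)^{2} = - \left(-7\right)^{2} = \left(-1\right) 49 = -49$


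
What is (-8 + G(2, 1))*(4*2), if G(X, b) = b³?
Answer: -56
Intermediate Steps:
(-8 + G(2, 1))*(4*2) = (-8 + 1³)*(4*2) = (-8 + 1)*8 = -7*8 = -56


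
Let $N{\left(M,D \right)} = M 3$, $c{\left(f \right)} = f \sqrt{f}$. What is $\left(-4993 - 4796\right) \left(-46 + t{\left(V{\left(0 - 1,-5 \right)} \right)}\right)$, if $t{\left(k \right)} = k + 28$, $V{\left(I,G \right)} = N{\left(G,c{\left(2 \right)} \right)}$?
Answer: $323037$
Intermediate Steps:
$c{\left(f \right)} = f^{\frac{3}{2}}$
$N{\left(M,D \right)} = 3 M$
$V{\left(I,G \right)} = 3 G$
$t{\left(k \right)} = 28 + k$
$\left(-4993 - 4796\right) \left(-46 + t{\left(V{\left(0 - 1,-5 \right)} \right)}\right) = \left(-4993 - 4796\right) \left(-46 + \left(28 + 3 \left(-5\right)\right)\right) = - 9789 \left(-46 + \left(28 - 15\right)\right) = - 9789 \left(-46 + 13\right) = \left(-9789\right) \left(-33\right) = 323037$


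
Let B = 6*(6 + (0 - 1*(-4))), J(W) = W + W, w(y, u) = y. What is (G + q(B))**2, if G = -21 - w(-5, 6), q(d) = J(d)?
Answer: 10816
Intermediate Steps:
J(W) = 2*W
B = 60 (B = 6*(6 + (0 + 4)) = 6*(6 + 4) = 6*10 = 60)
q(d) = 2*d
G = -16 (G = -21 - 1*(-5) = -21 + 5 = -16)
(G + q(B))**2 = (-16 + 2*60)**2 = (-16 + 120)**2 = 104**2 = 10816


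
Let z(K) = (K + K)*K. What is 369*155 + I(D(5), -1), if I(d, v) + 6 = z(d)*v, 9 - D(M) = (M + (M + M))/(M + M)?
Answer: 114153/2 ≈ 57077.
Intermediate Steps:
D(M) = 15/2 (D(M) = 9 - (M + (M + M))/(M + M) = 9 - (M + 2*M)/(2*M) = 9 - 3*M*1/(2*M) = 9 - 1*3/2 = 9 - 3/2 = 15/2)
z(K) = 2*K² (z(K) = (2*K)*K = 2*K²)
I(d, v) = -6 + 2*v*d² (I(d, v) = -6 + (2*d²)*v = -6 + 2*v*d²)
369*155 + I(D(5), -1) = 369*155 + (-6 + 2*(-1)*(15/2)²) = 57195 + (-6 + 2*(-1)*(225/4)) = 57195 + (-6 - 225/2) = 57195 - 237/2 = 114153/2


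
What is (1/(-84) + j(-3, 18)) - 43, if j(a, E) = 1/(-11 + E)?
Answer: -3601/84 ≈ -42.869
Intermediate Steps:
(1/(-84) + j(-3, 18)) - 43 = (1/(-84) + 1/(-11 + 18)) - 43 = (-1/84 + 1/7) - 43 = (-1/84 + ⅐) - 43 = 11/84 - 43 = -3601/84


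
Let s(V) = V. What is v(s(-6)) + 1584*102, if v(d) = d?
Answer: 161562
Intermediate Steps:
v(s(-6)) + 1584*102 = -6 + 1584*102 = -6 + 161568 = 161562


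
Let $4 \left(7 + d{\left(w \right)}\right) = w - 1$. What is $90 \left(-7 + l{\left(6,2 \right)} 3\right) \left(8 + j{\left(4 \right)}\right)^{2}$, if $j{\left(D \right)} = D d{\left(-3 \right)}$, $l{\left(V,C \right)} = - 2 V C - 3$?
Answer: $-4561920$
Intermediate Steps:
$d{\left(w \right)} = - \frac{29}{4} + \frac{w}{4}$ ($d{\left(w \right)} = -7 + \frac{w - 1}{4} = -7 + \frac{-1 + w}{4} = -7 + \left(- \frac{1}{4} + \frac{w}{4}\right) = - \frac{29}{4} + \frac{w}{4}$)
$l{\left(V,C \right)} = -3 - 2 C V$ ($l{\left(V,C \right)} = - 2 C V - 3 = -3 - 2 C V$)
$j{\left(D \right)} = - 8 D$ ($j{\left(D \right)} = D \left(- \frac{29}{4} + \frac{1}{4} \left(-3\right)\right) = D \left(- \frac{29}{4} - \frac{3}{4}\right) = D \left(-8\right) = - 8 D$)
$90 \left(-7 + l{\left(6,2 \right)} 3\right) \left(8 + j{\left(4 \right)}\right)^{2} = 90 \left(-7 + \left(-3 - 4 \cdot 6\right) 3\right) \left(8 - 32\right)^{2} = 90 \left(-7 + \left(-3 - 24\right) 3\right) \left(8 - 32\right)^{2} = 90 \left(-7 - 81\right) \left(-24\right)^{2} = 90 \left(-7 - 81\right) 576 = 90 \left(-88\right) 576 = \left(-7920\right) 576 = -4561920$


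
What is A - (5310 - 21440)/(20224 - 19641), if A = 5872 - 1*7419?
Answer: -885771/583 ≈ -1519.3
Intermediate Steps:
A = -1547 (A = 5872 - 7419 = -1547)
A - (5310 - 21440)/(20224 - 19641) = -1547 - (5310 - 21440)/(20224 - 19641) = -1547 - (-16130)/583 = -1547 - 1*(-16130/583) = -1547 + 16130/583 = -885771/583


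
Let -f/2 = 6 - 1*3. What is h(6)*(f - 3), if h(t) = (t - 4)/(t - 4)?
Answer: -9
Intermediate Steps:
f = -6 (f = -2*(6 - 1*3) = -2*(6 - 3) = -2*3 = -6)
h(t) = 1 (h(t) = (-4 + t)/(-4 + t) = 1)
h(6)*(f - 3) = 1*(-6 - 3) = 1*(-9) = -9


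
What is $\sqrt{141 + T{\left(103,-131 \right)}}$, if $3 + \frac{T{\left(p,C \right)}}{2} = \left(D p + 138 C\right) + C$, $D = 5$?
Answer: $3 i \sqrt{3917} \approx 187.76 i$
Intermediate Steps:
$T{\left(p,C \right)} = -6 + 10 p + 278 C$ ($T{\left(p,C \right)} = -6 + 2 \left(\left(5 p + 138 C\right) + C\right) = -6 + 2 \left(5 p + 139 C\right) = -6 + \left(10 p + 278 C\right) = -6 + 10 p + 278 C$)
$\sqrt{141 + T{\left(103,-131 \right)}} = \sqrt{141 + \left(-6 + 10 \cdot 103 + 278 \left(-131\right)\right)} = \sqrt{141 - 35394} = \sqrt{-35253} = 3 i \sqrt{3917}$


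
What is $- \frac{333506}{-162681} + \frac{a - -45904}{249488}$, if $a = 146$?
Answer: $\frac{45348602489}{20293478664} \approx 2.2346$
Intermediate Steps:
$- \frac{333506}{-162681} + \frac{a - -45904}{249488} = - \frac{333506}{-162681} + \frac{146 - -45904}{249488} = \left(-333506\right) \left(- \frac{1}{162681}\right) + \left(146 + 45904\right) \frac{1}{249488} = \frac{333506}{162681} + 46050 \cdot \frac{1}{249488} = \frac{333506}{162681} + \frac{23025}{124744} = \frac{45348602489}{20293478664}$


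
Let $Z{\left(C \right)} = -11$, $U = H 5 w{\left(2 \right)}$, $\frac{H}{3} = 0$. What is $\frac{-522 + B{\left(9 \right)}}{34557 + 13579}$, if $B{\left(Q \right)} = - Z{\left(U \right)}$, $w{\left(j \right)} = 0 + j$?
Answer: $- \frac{511}{48136} \approx -0.010616$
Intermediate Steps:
$H = 0$ ($H = 3 \cdot 0 = 0$)
$w{\left(j \right)} = j$
$U = 0$ ($U = 0 \cdot 5 \cdot 2 = 0 \cdot 2 = 0$)
$B{\left(Q \right)} = 11$ ($B{\left(Q \right)} = \left(-1\right) \left(-11\right) = 11$)
$\frac{-522 + B{\left(9 \right)}}{34557 + 13579} = \frac{-522 + 11}{34557 + 13579} = - \frac{511}{48136}$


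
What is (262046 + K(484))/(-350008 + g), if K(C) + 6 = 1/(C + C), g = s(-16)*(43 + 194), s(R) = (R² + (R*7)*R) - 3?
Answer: 253654721/130347976 ≈ 1.9460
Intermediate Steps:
s(R) = -3 + 8*R² (s(R) = (R² + (7*R)*R) - 3 = (R² + 7*R²) - 3 = 8*R² - 3 = -3 + 8*R²)
g = 484665 (g = (-3 + 8*(-16)²)*(43 + 194) = (-3 + 8*256)*237 = (-3 + 2048)*237 = 2045*237 = 484665)
K(C) = -6 + 1/(2*C) (K(C) = -6 + 1/(C + C) = -6 + 1/(2*C))
(262046 + K(484))/(-350008 + g) = (262046 + (-6 + (½)/484))/(-350008 + 484665) = (262046 + (-6 + (½)*(1/484)))/134657 = (262046 + (-6 + 1/968))*(1/134657) = (262046 - 5807/968)*(1/134657) = (253654721/968)*(1/134657) = 253654721/130347976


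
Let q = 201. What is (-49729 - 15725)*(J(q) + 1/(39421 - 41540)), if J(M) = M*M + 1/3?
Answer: -5603544714314/2119 ≈ -2.6444e+9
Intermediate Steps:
J(M) = ⅓ + M² (J(M) = M² + ⅓ = ⅓ + M²)
(-49729 - 15725)*(J(q) + 1/(39421 - 41540)) = (-49729 - 15725)*((⅓ + 201²) + 1/(39421 - 41540)) = -65454*((⅓ + 40401) + 1/(-2119)) = -65454*(121204/3 - 1/2119) = -65454*256831273/6357 = -5603544714314/2119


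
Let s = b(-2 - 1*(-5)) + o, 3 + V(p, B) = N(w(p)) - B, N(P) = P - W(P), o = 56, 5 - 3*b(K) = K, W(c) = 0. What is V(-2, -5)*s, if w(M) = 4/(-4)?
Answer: 170/3 ≈ 56.667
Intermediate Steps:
b(K) = 5/3 - K/3
w(M) = -1 (w(M) = 4*(-1/4) = -1)
N(P) = P (N(P) = P - 1*0 = P + 0 = P)
V(p, B) = -4 - B (V(p, B) = -3 + (-1 - B) = -4 - B)
s = 170/3 (s = (5/3 - (-2 - 1*(-5))/3) + 56 = (5/3 - (-2 + 5)/3) + 56 = (5/3 - 1/3*3) + 56 = (5/3 - 1) + 56 = 2/3 + 56 = 170/3 ≈ 56.667)
V(-2, -5)*s = (-4 - 1*(-5))*(170/3) = (-4 + 5)*(170/3) = 1*(170/3) = 170/3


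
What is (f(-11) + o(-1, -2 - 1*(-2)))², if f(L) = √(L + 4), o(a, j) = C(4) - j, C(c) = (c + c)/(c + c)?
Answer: (1 + I*√7)² ≈ -6.0 + 5.2915*I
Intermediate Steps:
C(c) = 1 (C(c) = (2*c)/((2*c)) = (2*c)*(1/(2*c)) = 1)
o(a, j) = 1 - j
f(L) = √(4 + L)
(f(-11) + o(-1, -2 - 1*(-2)))² = (√(4 - 11) + (1 - (-2 - 1*(-2))))² = (√(-7) + (1 - (-2 + 2)))² = (I*√7 + (1 - 1*0))² = (I*√7 + (1 + 0))² = (I*√7 + 1)² = (1 + I*√7)²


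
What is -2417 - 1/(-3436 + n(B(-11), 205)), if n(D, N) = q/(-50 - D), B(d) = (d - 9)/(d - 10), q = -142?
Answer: -4439470138/1836769 ≈ -2417.0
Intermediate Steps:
B(d) = (-9 + d)/(-10 + d)
n(D, N) = -142/(-50 - D)
-2417 - 1/(-3436 + n(B(-11), 205)) = -2417 - 1/(-3436 + 142/(50 + (-9 - 11)/(-10 - 11))) = -2417 - 1/(-3436 + 142/(50 - 20/(-21))) = -2417 - 1/(-3436 + 142/(50 - 1/21*(-20))) = -2417 - 1/(-3436 + 142/(50 + 20/21)) = -2417 - 1/(-3436 + 142/(1070/21)) = -2417 - 1/(-3436 + 142*(21/1070)) = -2417 - 1/(-3436 + 1491/535) = -2417 - 1/(-1836769/535) = -2417 - 1*(-535/1836769) = -2417 + 535/1836769 = -4439470138/1836769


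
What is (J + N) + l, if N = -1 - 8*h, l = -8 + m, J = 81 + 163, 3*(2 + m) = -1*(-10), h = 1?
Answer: 685/3 ≈ 228.33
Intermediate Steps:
m = 4/3 (m = -2 + (-1*(-10))/3 = -2 + (⅓)*10 = -2 + 10/3 = 4/3 ≈ 1.3333)
J = 244
l = -20/3 (l = -8 + 4/3 = -20/3 ≈ -6.6667)
N = -9 (N = -1 - 8*1 = -1 - 8 = -9)
(J + N) + l = (244 - 9) - 20/3 = 235 - 20/3 = 685/3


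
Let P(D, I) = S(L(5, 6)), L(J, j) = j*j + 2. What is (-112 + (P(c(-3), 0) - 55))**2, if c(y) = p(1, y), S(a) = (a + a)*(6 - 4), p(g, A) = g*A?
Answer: 225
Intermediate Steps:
p(g, A) = A*g
L(J, j) = 2 + j**2 (L(J, j) = j**2 + 2 = 2 + j**2)
S(a) = 4*a (S(a) = (2*a)*2 = 4*a)
c(y) = y (c(y) = y*1 = y)
P(D, I) = 152 (P(D, I) = 4*(2 + 6**2) = 4*(2 + 36) = 4*38 = 152)
(-112 + (P(c(-3), 0) - 55))**2 = (-112 + (152 - 55))**2 = (-112 + 97)**2 = (-15)**2 = 225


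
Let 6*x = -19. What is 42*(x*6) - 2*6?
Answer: -810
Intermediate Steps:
x = -19/6 (x = (1/6)*(-19) = -19/6 ≈ -3.1667)
42*(x*6) - 2*6 = 42*(-19/6*6) - 2*6 = 42*(-19) - 12 = -798 - 12 = -810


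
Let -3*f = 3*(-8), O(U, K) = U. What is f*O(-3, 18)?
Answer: -24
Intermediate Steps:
f = 8 (f = -(-8) = -⅓*(-24) = 8)
f*O(-3, 18) = 8*(-3) = -24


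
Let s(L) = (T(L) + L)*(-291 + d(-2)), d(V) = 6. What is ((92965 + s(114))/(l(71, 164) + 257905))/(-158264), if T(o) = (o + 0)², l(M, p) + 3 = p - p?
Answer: 3643385/40816602128 ≈ 8.9262e-5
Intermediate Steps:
l(M, p) = -3 (l(M, p) = -3 + (p - p) = -3 + 0 = -3)
T(o) = o²
s(L) = -285*L - 285*L² (s(L) = (L² + L)*(-291 + 6) = (L + L²)*(-285) = -285*L - 285*L²)
((92965 + s(114))/(l(71, 164) + 257905))/(-158264) = ((92965 + 285*114*(-1 - 1*114))/(-3 + 257905))/(-158264) = ((92965 + 285*114*(-1 - 114))/257902)*(-1/158264) = ((92965 + 285*114*(-115))*(1/257902))*(-1/158264) = ((92965 - 3736350)*(1/257902))*(-1/158264) = -3643385*1/257902*(-1/158264) = -3643385/257902*(-1/158264) = 3643385/40816602128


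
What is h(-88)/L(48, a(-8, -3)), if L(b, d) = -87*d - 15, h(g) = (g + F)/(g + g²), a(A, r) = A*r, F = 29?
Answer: 59/16100568 ≈ 3.6645e-6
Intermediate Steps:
h(g) = (29 + g)/(g + g²) (h(g) = (g + 29)/(g + g²) = (29 + g)/(g + g²))
L(b, d) = -15 - 87*d
h(-88)/L(48, a(-8, -3)) = ((29 - 88)/((-88)*(1 - 88)))/(-15 - (-696)*(-3)) = (-1/88*(-59)/(-87))/(-15 - 87*24) = (-1/88*(-1/87)*(-59))/(-15 - 2088) = -59/7656/(-2103) = -59/7656*(-1/2103) = 59/16100568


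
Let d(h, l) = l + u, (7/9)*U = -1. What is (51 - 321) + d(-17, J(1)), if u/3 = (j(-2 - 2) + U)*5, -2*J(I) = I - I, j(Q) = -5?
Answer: -2550/7 ≈ -364.29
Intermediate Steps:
U = -9/7 (U = (9/7)*(-1) = -9/7 ≈ -1.2857)
J(I) = 0 (J(I) = -(I - I)/2 = -½*0 = 0)
u = -660/7 (u = 3*((-5 - 9/7)*5) = 3*(-44/7*5) = 3*(-220/7) = -660/7 ≈ -94.286)
d(h, l) = -660/7 + l (d(h, l) = l - 660/7 = -660/7 + l)
(51 - 321) + d(-17, J(1)) = (51 - 321) + (-660/7 + 0) = -270 - 660/7 = -2550/7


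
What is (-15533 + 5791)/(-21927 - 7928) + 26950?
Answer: 804601992/29855 ≈ 26950.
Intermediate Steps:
(-15533 + 5791)/(-21927 - 7928) + 26950 = -9742/(-29855) + 26950 = -9742*(-1/29855) + 26950 = 9742/29855 + 26950 = 804601992/29855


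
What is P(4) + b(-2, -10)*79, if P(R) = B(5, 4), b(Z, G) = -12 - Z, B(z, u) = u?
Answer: -786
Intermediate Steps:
P(R) = 4
P(4) + b(-2, -10)*79 = 4 + (-12 - 1*(-2))*79 = 4 + (-12 + 2)*79 = 4 - 10*79 = 4 - 790 = -786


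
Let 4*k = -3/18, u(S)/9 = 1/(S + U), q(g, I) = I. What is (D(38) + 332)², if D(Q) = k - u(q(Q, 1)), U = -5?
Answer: 64336441/576 ≈ 1.1170e+5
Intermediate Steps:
u(S) = 9/(-5 + S) (u(S) = 9/(S - 5) = 9/(-5 + S))
k = -1/24 (k = (-3/18)/4 = (-3*1/18)/4 = (¼)*(-⅙) = -1/24 ≈ -0.041667)
D(Q) = 53/24 (D(Q) = -1/24 - 9/(-5 + 1) = -1/24 - 9/(-4) = -1/24 - 9*(-1)/4 = -1/24 - 1*(-9/4) = -1/24 + 9/4 = 53/24)
(D(38) + 332)² = (53/24 + 332)² = (8021/24)² = 64336441/576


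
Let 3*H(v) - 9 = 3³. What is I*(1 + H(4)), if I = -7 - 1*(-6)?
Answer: -13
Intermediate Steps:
H(v) = 12 (H(v) = 3 + (⅓)*3³ = 3 + (⅓)*27 = 3 + 9 = 12)
I = -1 (I = -7 + 6 = -1)
I*(1 + H(4)) = -(1 + 12) = -1*13 = -13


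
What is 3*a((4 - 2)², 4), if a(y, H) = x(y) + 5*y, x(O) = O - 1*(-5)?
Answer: 87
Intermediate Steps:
x(O) = 5 + O (x(O) = O + 5 = 5 + O)
a(y, H) = 5 + 6*y (a(y, H) = (5 + y) + 5*y = 5 + 6*y)
3*a((4 - 2)², 4) = 3*(5 + 6*(4 - 2)²) = 3*(5 + 6*2²) = 3*(5 + 6*4) = 3*(5 + 24) = 3*29 = 87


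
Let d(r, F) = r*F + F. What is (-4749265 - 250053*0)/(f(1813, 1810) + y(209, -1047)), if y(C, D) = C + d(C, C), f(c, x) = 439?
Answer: -4749265/44538 ≈ -106.63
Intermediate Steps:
d(r, F) = F + F*r (d(r, F) = F*r + F = F + F*r)
y(C, D) = C + C*(1 + C)
(-4749265 - 250053*0)/(f(1813, 1810) + y(209, -1047)) = (-4749265 - 250053*0)/(439 + 209*(2 + 209)) = (-4749265 + 0)/(439 + 209*211) = -4749265/(439 + 44099) = -4749265/44538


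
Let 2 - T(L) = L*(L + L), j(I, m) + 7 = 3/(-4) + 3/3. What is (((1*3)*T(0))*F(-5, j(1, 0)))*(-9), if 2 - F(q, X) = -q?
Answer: 162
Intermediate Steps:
j(I, m) = -27/4 (j(I, m) = -7 + (3/(-4) + 3/3) = -7 + (3*(-1/4) + 3*(1/3)) = -7 + (-3/4 + 1) = -7 + 1/4 = -27/4)
T(L) = 2 - 2*L**2 (T(L) = 2 - L*(L + L) = 2 - L*2*L = 2 - 2*L**2)
F(q, X) = 2 + q (F(q, X) = 2 - (-1)*q = 2 + q)
(((1*3)*T(0))*F(-5, j(1, 0)))*(-9) = (((1*3)*(2 - 2*0**2))*(2 - 5))*(-9) = ((3*(2 - 2*0))*(-3))*(-9) = ((3*(2 + 0))*(-3))*(-9) = ((3*2)*(-3))*(-9) = (6*(-3))*(-9) = -18*(-9) = 162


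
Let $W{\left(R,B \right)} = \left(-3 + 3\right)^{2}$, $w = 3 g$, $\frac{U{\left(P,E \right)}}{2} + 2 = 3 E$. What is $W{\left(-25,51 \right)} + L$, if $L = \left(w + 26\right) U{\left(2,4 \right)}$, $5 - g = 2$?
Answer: $700$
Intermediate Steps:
$g = 3$ ($g = 5 - 2 = 3$)
$U{\left(P,E \right)} = -4 + 6 E$ ($U{\left(P,E \right)} = -4 + 2 \cdot 3 E = -4 + 6 E$)
$w = 9$ ($w = 3 \cdot 3 = 9$)
$L = 700$ ($L = \left(9 + 26\right) \left(-4 + 6 \cdot 4\right) = 35 \left(-4 + 24\right) = 35 \cdot 20 = 700$)
$W{\left(R,B \right)} = 0$ ($W{\left(R,B \right)} = 0^{2} = 0$)
$W{\left(-25,51 \right)} + L = 0 + 700 = 700$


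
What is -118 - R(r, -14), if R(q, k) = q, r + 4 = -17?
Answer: -97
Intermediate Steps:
r = -21 (r = -4 - 17 = -21)
-118 - R(r, -14) = -118 - 1*(-21) = -118 + 21 = -97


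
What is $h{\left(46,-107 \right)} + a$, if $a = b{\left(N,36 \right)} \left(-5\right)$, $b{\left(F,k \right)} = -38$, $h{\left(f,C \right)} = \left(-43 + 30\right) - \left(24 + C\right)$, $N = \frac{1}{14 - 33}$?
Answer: $260$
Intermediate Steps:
$N = - \frac{1}{19}$ ($N = \frac{1}{-19} = - \frac{1}{19} \approx -0.052632$)
$h{\left(f,C \right)} = -37 - C$ ($h{\left(f,C \right)} = -13 - \left(24 + C\right) = -37 - C$)
$a = 190$ ($a = \left(-38\right) \left(-5\right) = 190$)
$h{\left(46,-107 \right)} + a = \left(-37 - -107\right) + 190 = \left(-37 + 107\right) + 190 = 70 + 190 = 260$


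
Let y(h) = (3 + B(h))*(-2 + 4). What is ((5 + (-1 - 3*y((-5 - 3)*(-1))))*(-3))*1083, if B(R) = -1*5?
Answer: -51984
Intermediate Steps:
B(R) = -5
y(h) = -4 (y(h) = (3 - 5)*(-2 + 4) = -2*2 = -4)
((5 + (-1 - 3*y((-5 - 3)*(-1))))*(-3))*1083 = ((5 + (-1 - 3*(-4)))*(-3))*1083 = ((5 + (-1 + 12))*(-3))*1083 = ((5 + 11)*(-3))*1083 = (16*(-3))*1083 = -48*1083 = -51984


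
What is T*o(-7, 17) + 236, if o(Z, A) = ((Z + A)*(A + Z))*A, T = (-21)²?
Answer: 749936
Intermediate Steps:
T = 441
o(Z, A) = A*(A + Z)² (o(Z, A) = ((A + Z)*(A + Z))*A = (A + Z)²*A = A*(A + Z)²)
T*o(-7, 17) + 236 = 441*(17*(17 - 7)²) + 236 = 441*(17*10²) + 236 = 441*(17*100) + 236 = 441*1700 + 236 = 749700 + 236 = 749936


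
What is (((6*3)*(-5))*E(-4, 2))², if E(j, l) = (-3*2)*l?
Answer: 1166400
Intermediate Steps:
E(j, l) = -6*l
(((6*3)*(-5))*E(-4, 2))² = (((6*3)*(-5))*(-6*2))² = ((18*(-5))*(-12))² = (-90*(-12))² = 1080² = 1166400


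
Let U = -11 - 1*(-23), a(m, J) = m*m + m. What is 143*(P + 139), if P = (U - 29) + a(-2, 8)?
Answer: 17732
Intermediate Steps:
a(m, J) = m + m**2 (a(m, J) = m**2 + m = m + m**2)
U = 12 (U = -11 + 23 = 12)
P = -15 (P = (12 - 29) - 2*(1 - 2) = -17 - 2*(-1) = -17 + 2 = -15)
143*(P + 139) = 143*(-15 + 139) = 143*124 = 17732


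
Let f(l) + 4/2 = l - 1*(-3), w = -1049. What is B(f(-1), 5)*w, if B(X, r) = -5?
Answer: 5245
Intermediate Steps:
f(l) = 1 + l (f(l) = -2 + (l - 1*(-3)) = -2 + (l + 3) = -2 + (3 + l) = 1 + l)
B(f(-1), 5)*w = -5*(-1049) = 5245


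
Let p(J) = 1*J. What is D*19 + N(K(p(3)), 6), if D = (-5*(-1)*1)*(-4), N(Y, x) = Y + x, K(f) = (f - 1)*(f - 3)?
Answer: -374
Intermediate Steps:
p(J) = J
K(f) = (-1 + f)*(-3 + f)
D = -20 (D = (5*1)*(-4) = 5*(-4) = -20)
D*19 + N(K(p(3)), 6) = -20*19 + ((3 + 3² - 4*3) + 6) = -380 + ((3 + 9 - 12) + 6) = -380 + (0 + 6) = -380 + 6 = -374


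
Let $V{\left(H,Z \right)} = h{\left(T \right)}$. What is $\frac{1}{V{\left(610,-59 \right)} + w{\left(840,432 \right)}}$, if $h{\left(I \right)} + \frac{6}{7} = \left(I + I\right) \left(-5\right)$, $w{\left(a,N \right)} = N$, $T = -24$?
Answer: $\frac{7}{4698} \approx 0.00149$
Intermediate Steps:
$h{\left(I \right)} = - \frac{6}{7} - 10 I$ ($h{\left(I \right)} = - \frac{6}{7} + \left(I + I\right) \left(-5\right) = - \frac{6}{7} + 2 I \left(-5\right) = - \frac{6}{7} - 10 I$)
$V{\left(H,Z \right)} = \frac{1674}{7}$ ($V{\left(H,Z \right)} = - \frac{6}{7} - -240 = - \frac{6}{7} + 240 = \frac{1674}{7}$)
$\frac{1}{V{\left(610,-59 \right)} + w{\left(840,432 \right)}} = \frac{1}{\frac{1674}{7} + 432} = \frac{1}{\frac{4698}{7}} = \frac{7}{4698}$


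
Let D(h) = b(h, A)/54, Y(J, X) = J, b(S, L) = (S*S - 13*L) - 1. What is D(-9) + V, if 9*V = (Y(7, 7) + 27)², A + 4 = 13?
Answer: 6899/54 ≈ 127.76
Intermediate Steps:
A = 9 (A = -4 + 13 = 9)
b(S, L) = -1 + S² - 13*L (b(S, L) = (S² - 13*L) - 1 = -1 + S² - 13*L)
V = 1156/9 (V = (7 + 27)²/9 = (⅑)*34² = (⅑)*1156 = 1156/9 ≈ 128.44)
D(h) = -59/27 + h²/54 (D(h) = (-1 + h² - 13*9)/54 = (-1 + h² - 117)*(1/54) = (-118 + h²)*(1/54) = -59/27 + h²/54)
D(-9) + V = (-59/27 + (1/54)*(-9)²) + 1156/9 = (-59/27 + (1/54)*81) + 1156/9 = (-59/27 + 3/2) + 1156/9 = -37/54 + 1156/9 = 6899/54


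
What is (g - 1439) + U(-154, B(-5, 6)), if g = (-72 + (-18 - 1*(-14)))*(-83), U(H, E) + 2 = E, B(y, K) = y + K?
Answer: 4868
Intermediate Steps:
B(y, K) = K + y
U(H, E) = -2 + E
g = 6308 (g = (-72 + (-18 + 14))*(-83) = (-72 - 4)*(-83) = -76*(-83) = 6308)
(g - 1439) + U(-154, B(-5, 6)) = (6308 - 1439) + (-2 + (6 - 5)) = 4869 + (-2 + 1) = 4869 - 1 = 4868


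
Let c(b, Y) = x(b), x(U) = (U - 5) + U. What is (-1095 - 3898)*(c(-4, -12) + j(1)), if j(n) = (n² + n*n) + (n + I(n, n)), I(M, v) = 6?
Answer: 19972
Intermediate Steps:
x(U) = -5 + 2*U (x(U) = (-5 + U) + U = -5 + 2*U)
c(b, Y) = -5 + 2*b
j(n) = 6 + n + 2*n² (j(n) = (n² + n*n) + (n + 6) = (n² + n²) + (6 + n) = 2*n² + (6 + n) = 6 + n + 2*n²)
(-1095 - 3898)*(c(-4, -12) + j(1)) = (-1095 - 3898)*((-5 + 2*(-4)) + (6 + 1 + 2*1²)) = -4993*((-5 - 8) + (6 + 1 + 2*1)) = -4993*(-13 + (6 + 1 + 2)) = -4993*(-13 + 9) = -4993*(-4) = 19972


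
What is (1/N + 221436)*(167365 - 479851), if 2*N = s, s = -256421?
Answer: -17743217741357244/256421 ≈ -6.9196e+10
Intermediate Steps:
N = -256421/2 (N = (½)*(-256421) = -256421/2 ≈ -1.2821e+5)
(1/N + 221436)*(167365 - 479851) = (1/(-256421/2) + 221436)*(167365 - 479851) = (-2/256421 + 221436)*(-312486) = (56780840554/256421)*(-312486) = -17743217741357244/256421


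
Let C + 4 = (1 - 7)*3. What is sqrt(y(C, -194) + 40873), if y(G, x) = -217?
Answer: 44*sqrt(21) ≈ 201.63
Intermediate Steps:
C = -22 (C = -4 + (1 - 7)*3 = -4 - 6*3 = -4 - 18 = -22)
sqrt(y(C, -194) + 40873) = sqrt(-217 + 40873) = sqrt(40656) = 44*sqrt(21)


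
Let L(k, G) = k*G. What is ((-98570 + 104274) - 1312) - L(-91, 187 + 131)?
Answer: 33330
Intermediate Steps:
L(k, G) = G*k
((-98570 + 104274) - 1312) - L(-91, 187 + 131) = ((-98570 + 104274) - 1312) - (187 + 131)*(-91) = (5704 - 1312) - 318*(-91) = 4392 - 1*(-28938) = 4392 + 28938 = 33330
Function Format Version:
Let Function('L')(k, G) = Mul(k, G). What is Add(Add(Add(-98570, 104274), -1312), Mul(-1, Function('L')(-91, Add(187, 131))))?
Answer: 33330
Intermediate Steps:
Function('L')(k, G) = Mul(G, k)
Add(Add(Add(-98570, 104274), -1312), Mul(-1, Function('L')(-91, Add(187, 131)))) = Add(Add(Add(-98570, 104274), -1312), Mul(-1, Mul(Add(187, 131), -91))) = Add(Add(5704, -1312), Mul(-1, Mul(318, -91))) = Add(4392, Mul(-1, -28938)) = Add(4392, 28938) = 33330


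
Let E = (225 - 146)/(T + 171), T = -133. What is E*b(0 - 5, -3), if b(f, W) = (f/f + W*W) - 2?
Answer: 316/19 ≈ 16.632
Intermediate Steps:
E = 79/38 (E = (225 - 146)/(-133 + 171) = 79/38 ≈ 2.0789)
b(f, W) = -1 + W² (b(f, W) = (1 + W²) - 2 = -1 + W²)
E*b(0 - 5, -3) = 79*(-1 + (-3)²)/38 = 79*(-1 + 9)/38 = (79/38)*8 = 316/19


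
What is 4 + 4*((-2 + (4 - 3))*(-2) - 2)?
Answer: 4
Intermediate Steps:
4 + 4*((-2 + (4 - 3))*(-2) - 2) = 4 + 4*((-2 + 1)*(-2) - 2) = 4 + 4*(-1*(-2) - 2) = 4 + 4*(2 - 2) = 4 + 4*0 = 4 + 0 = 4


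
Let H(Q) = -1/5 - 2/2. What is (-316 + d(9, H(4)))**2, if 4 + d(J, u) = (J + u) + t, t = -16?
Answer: 2692881/25 ≈ 1.0772e+5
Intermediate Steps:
H(Q) = -6/5 (H(Q) = -1*1/5 - 2*1/2 = -1/5 - 1 = -6/5)
d(J, u) = -20 + J + u (d(J, u) = -4 + ((J + u) - 16) = -4 + (-16 + J + u) = -20 + J + u)
(-316 + d(9, H(4)))**2 = (-316 + (-20 + 9 - 6/5))**2 = (-316 - 61/5)**2 = (-1641/5)**2 = 2692881/25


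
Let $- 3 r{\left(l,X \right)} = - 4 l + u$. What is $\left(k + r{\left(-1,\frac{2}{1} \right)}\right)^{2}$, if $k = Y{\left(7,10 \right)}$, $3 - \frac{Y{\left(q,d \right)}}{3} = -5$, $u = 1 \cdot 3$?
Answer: $\frac{4225}{9} \approx 469.44$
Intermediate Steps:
$u = 3$
$Y{\left(q,d \right)} = 24$ ($Y{\left(q,d \right)} = 9 - -15 = 9 + 15 = 24$)
$r{\left(l,X \right)} = -1 + \frac{4 l}{3}$ ($r{\left(l,X \right)} = - \frac{- 4 l + 3}{3} = - \frac{3 - 4 l}{3} = -1 + \frac{4 l}{3}$)
$k = 24$
$\left(k + r{\left(-1,\frac{2}{1} \right)}\right)^{2} = \left(24 + \left(-1 + \frac{4}{3} \left(-1\right)\right)\right)^{2} = \left(24 - \frac{7}{3}\right)^{2} = \left(\frac{65}{3}\right)^{2} = \frac{4225}{9}$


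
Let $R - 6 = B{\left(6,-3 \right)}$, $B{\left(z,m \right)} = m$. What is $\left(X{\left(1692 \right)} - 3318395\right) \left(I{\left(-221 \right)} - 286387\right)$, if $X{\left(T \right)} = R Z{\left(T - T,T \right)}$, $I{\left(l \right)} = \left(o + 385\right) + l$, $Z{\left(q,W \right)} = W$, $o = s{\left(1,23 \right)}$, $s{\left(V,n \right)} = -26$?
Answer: $948434250431$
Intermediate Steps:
$o = -26$
$R = 3$ ($R = 6 - 3 = 3$)
$I{\left(l \right)} = 359 + l$ ($I{\left(l \right)} = \left(-26 + 385\right) + l = 359 + l$)
$X{\left(T \right)} = 3 T$
$\left(X{\left(1692 \right)} - 3318395\right) \left(I{\left(-221 \right)} - 286387\right) = \left(3 \cdot 1692 - 3318395\right) \left(\left(359 - 221\right) - 286387\right) = \left(5076 - 3318395\right) \left(138 - 286387\right) = \left(-3313319\right) \left(-286249\right) = 948434250431$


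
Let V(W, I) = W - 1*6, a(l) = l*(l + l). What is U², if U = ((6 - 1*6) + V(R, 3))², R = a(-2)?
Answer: 16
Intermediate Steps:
a(l) = 2*l² (a(l) = l*(2*l) = 2*l²)
R = 8 (R = 2*(-2)² = 2*4 = 8)
V(W, I) = -6 + W (V(W, I) = W - 6 = -6 + W)
U = 4 (U = ((6 - 1*6) + (-6 + 8))² = ((6 - 6) + 2)² = (0 + 2)² = 2² = 4)
U² = 4² = 16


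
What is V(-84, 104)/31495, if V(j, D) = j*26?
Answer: -2184/31495 ≈ -0.069344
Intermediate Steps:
V(j, D) = 26*j
V(-84, 104)/31495 = (26*(-84))/31495 = -2184*1/31495 = -2184/31495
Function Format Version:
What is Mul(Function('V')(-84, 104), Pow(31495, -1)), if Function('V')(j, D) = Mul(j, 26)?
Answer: Rational(-2184, 31495) ≈ -0.069344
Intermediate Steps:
Function('V')(j, D) = Mul(26, j)
Mul(Function('V')(-84, 104), Pow(31495, -1)) = Mul(Mul(26, -84), Pow(31495, -1)) = Mul(-2184, Rational(1, 31495)) = Rational(-2184, 31495)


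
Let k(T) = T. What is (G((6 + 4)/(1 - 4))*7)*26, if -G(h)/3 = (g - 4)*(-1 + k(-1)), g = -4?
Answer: -8736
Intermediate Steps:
G(h) = -48 (G(h) = -3*(-4 - 4)*(-1 - 1) = -(-24)*(-2) = -3*16 = -48)
(G((6 + 4)/(1 - 4))*7)*26 = -48*7*26 = -336*26 = -8736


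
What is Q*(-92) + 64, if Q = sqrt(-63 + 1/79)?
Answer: 64 - 368*I*sqrt(24569)/79 ≈ 64.0 - 730.15*I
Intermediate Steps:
Q = 4*I*sqrt(24569)/79 (Q = sqrt(-63 + 1/79) = sqrt(-4976/79) = 4*I*sqrt(24569)/79 ≈ 7.9365*I)
Q*(-92) + 64 = (4*I*sqrt(24569)/79)*(-92) + 64 = -368*I*sqrt(24569)/79 + 64 = 64 - 368*I*sqrt(24569)/79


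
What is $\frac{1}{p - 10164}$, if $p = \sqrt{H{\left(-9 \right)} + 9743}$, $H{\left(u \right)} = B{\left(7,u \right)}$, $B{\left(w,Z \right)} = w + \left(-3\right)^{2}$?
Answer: $- \frac{3388}{34432379} - \frac{\sqrt{9759}}{103297137} \approx -9.9352 \cdot 10^{-5}$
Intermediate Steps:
$B{\left(w,Z \right)} = 9 + w$ ($B{\left(w,Z \right)} = w + 9 = 9 + w$)
$H{\left(u \right)} = 16$ ($H{\left(u \right)} = 9 + 7 = 16$)
$p = \sqrt{9759}$ ($p = \sqrt{16 + 9743} = \sqrt{9759} \approx 98.788$)
$\frac{1}{p - 10164} = \frac{1}{\sqrt{9759} - 10164} = \frac{1}{-10164 + \sqrt{9759}}$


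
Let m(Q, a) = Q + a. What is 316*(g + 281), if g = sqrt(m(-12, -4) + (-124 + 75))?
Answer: 88796 + 316*I*sqrt(65) ≈ 88796.0 + 2547.7*I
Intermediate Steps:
g = I*sqrt(65) (g = sqrt((-12 - 4) + (-124 + 75)) = sqrt(-16 - 49) = sqrt(-65) = I*sqrt(65) ≈ 8.0623*I)
316*(g + 281) = 316*(I*sqrt(65) + 281) = 316*(281 + I*sqrt(65)) = 88796 + 316*I*sqrt(65)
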